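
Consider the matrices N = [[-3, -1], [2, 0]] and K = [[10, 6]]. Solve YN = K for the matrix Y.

Y = [[-6, -4]]

Right-multiplying both sides by N⁻¹ gives Y = KN⁻¹.
N has determinant 2; N⁻¹ = [[0, 1/2], [-1, -3/2]].
Y = KN⁻¹ = [[10, 6]] · [[0, 1/2], [-1, -3/2]] = [[-6, -4]].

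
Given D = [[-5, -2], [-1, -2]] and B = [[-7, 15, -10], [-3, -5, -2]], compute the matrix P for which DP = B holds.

D is on the left of P, so left-multiply by D⁻¹: P = D⁻¹B.
det D = 8, so D⁻¹ = [[-1/4, 1/4], [1/8, -5/8]].
P = D⁻¹B = [[-1/4, 1/4], [1/8, -5/8]] · [[-7, 15, -10], [-3, -5, -2]] = [[1, -5, 2], [1, 5, 0]].

P = [[1, -5, 2], [1, 5, 0]]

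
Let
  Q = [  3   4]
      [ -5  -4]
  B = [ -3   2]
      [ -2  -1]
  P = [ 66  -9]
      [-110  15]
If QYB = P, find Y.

Y = [[-4, -5], [0, 0]]

Isolating Y: multiply by Q⁻¹ from the left and B⁻¹ from the right, so Y = Q⁻¹PB⁻¹.
Q has determinant 8; Q⁻¹ = [[-1/2, -1/2], [5/8, 3/8]].
B has determinant 7; B⁻¹ = [[-1/7, -2/7], [2/7, -3/7]].
Q⁻¹P = [[22, -3], [0, 0]].
Y = (Q⁻¹P)B⁻¹ = [[-4, -5], [0, 0]].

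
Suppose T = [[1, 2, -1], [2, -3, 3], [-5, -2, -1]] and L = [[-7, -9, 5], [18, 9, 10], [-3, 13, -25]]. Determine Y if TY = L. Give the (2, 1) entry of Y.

-1

Left-multiplying both sides by T⁻¹ gives Y = T⁻¹L.
T has determinant 2; T⁻¹ = [[9/2, 2, 3/2], [-13/2, -3, -5/2], [-19/2, -4, -7/2]].
Y = T⁻¹L = [[9/2, 2, 3/2], [-13/2, -3, -5/2], [-19/2, -4, -7/2]] · [[-7, -9, 5], [18, 9, 10], [-3, 13, -25]] = [[0, -3, 5], [-1, -1, 0], [5, 4, 0]].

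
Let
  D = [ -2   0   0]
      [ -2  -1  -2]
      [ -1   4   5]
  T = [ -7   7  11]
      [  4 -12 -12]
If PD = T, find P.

D is on the right of P, so right-multiply by D⁻¹: P = TD⁻¹.
det D = -6; the adjugate gives D⁻¹ = [[-1/2, 0, 0], [-2, 5/3, 2/3], [3/2, -4/3, -1/3]].
P = TD⁻¹ = [[-7, 7, 11], [4, -12, -12]] · [[-1/2, 0, 0], [-2, 5/3, 2/3], [3/2, -4/3, -1/3]] = [[6, -3, 1], [4, -4, -4]].

P = [[6, -3, 1], [4, -4, -4]]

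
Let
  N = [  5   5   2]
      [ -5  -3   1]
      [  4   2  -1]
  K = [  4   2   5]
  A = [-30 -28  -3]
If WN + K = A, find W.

W = [[-5, 1, -1]]

WN = A − K = [[-34, -30, -8]].
Since N sits to the right of W, W = (A − K)N⁻¹.
det N = 4; the adjugate gives N⁻¹ = [[1/4, 9/4, 11/4], [-1/4, -13/4, -15/4], [1/2, 5/2, 5/2]].
W = (A − K)N⁻¹ = [[-5, 1, -1]].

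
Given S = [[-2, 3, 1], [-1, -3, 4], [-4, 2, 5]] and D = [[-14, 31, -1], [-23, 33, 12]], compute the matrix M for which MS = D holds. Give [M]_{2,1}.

2

S is on the right of M, so right-multiply by S⁻¹: M = DS⁻¹.
det S = -1, so S⁻¹ = [[23, 13, -15], [11, 6, -7], [14, 8, -9]].
M = DS⁻¹ = [[-14, 31, -1], [-23, 33, 12]] · [[23, 13, -15], [11, 6, -7], [14, 8, -9]] = [[5, -4, 2], [2, -5, 6]].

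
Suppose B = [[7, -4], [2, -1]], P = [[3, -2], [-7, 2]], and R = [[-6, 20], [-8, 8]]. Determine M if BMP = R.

M = [[-4, 2], [-3, 5]]

Isolating M: multiply by B⁻¹ from the left and P⁻¹ from the right, so M = B⁻¹RP⁻¹.
det B = 1; the adjugate gives B⁻¹ = [[-1, 4], [-2, 7]].
P has determinant -8; P⁻¹ = [[-1/4, -1/4], [-7/8, -3/8]].
B⁻¹R = [[-26, 12], [-44, 16]].
M = (B⁻¹R)P⁻¹ = [[-4, 2], [-3, 5]].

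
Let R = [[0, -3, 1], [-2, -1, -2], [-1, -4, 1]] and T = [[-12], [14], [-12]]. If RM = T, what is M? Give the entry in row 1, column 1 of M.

R is on the left of M, so left-multiply by R⁻¹: M = R⁻¹T.
det R = -5; the adjugate gives R⁻¹ = [[9/5, 1/5, -7/5], [-4/5, -1/5, 2/5], [-7/5, -3/5, 6/5]].
M = R⁻¹T = [[9/5, 1/5, -7/5], [-4/5, -1/5, 2/5], [-7/5, -3/5, 6/5]] · [[-12], [14], [-12]] = [[-2], [2], [-6]].

-2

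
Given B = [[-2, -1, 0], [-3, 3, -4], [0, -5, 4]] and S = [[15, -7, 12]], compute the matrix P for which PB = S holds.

P = [[-6, -1, 2]]

Right-multiplying both sides by B⁻¹ gives P = SB⁻¹.
B has determinant 4; B⁻¹ = [[-2, 1, 1], [3, -2, -2], [15/4, -5/2, -9/4]].
P = SB⁻¹ = [[15, -7, 12]] · [[-2, 1, 1], [3, -2, -2], [15/4, -5/2, -9/4]] = [[-6, -1, 2]].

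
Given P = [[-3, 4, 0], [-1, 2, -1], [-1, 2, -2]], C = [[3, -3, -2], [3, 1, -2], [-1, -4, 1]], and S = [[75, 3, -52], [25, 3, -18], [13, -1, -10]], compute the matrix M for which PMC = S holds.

M = [[-1, 0, -2], [2, 3, -3], [0, 4, 0]]

M = P⁻¹SC⁻¹ (apply P⁻¹ on the left and C⁻¹ on the right).
det P = 2; the adjugate gives P⁻¹ = [[-1, 4, -2], [-1/2, 3, -3/2], [0, 1, -1]].
C has determinant 4; C⁻¹ = [[-7/4, 11/4, 2], [-1/4, 1/4, 0], [-11/4, 15/4, 3]].
P⁻¹S = [[-1, 11, 0], [18, 9, -13], [12, 4, -8]].
M = (P⁻¹S)C⁻¹ = [[-1, 0, -2], [2, 3, -3], [0, 4, 0]].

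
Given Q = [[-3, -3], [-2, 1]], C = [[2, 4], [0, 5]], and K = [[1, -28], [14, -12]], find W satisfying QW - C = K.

QW = K + C = [[3, -24], [14, -7]].
Left-multiplying both sides by Q⁻¹ gives W = Q⁻¹(K + C).
det Q = -9, so Q⁻¹ = [[-1/9, -1/3], [-2/9, 1/3]].
W = Q⁻¹(K + C) = [[-5, 5], [4, 3]].

W = [[-5, 5], [4, 3]]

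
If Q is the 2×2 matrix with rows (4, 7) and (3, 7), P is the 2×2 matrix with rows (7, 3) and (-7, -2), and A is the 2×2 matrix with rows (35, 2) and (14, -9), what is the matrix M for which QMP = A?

Left-multiply by Q⁻¹ and right-multiply by P⁻¹: M = Q⁻¹AP⁻¹.
det Q = 7, so Q⁻¹ = [[1, -1], [-3/7, 4/7]].
P has determinant 7; P⁻¹ = [[-2/7, -3/7], [1, 1]].
Q⁻¹A = [[21, 11], [-7, -6]].
M = (Q⁻¹A)P⁻¹ = [[5, 2], [-4, -3]].

M = [[5, 2], [-4, -3]]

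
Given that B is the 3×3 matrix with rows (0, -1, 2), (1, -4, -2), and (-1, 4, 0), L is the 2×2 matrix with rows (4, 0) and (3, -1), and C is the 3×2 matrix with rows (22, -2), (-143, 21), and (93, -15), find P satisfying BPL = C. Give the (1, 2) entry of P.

Isolating P: multiply by B⁻¹ from the left and L⁻¹ from the right, so P = B⁻¹CL⁻¹.
B has determinant -2; B⁻¹ = [[-4, -4, -5], [-1, -1, -1], [0, -1/2, -1/2]].
det L = -4, so L⁻¹ = [[1/4, 0], [3/4, -1]].
B⁻¹C = [[19, -1], [28, -4], [25, -3]].
P = (B⁻¹C)L⁻¹ = [[4, 1], [4, 4], [4, 3]].

1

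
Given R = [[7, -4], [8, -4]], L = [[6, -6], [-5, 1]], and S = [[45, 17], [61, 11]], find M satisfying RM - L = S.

RM = S + L = [[51, 11], [56, 12]].
Since R multiplies M on the left, M = R⁻¹(S + L).
det R = 4; the adjugate gives R⁻¹ = [[-1, 1], [-2, 7/4]].
M = R⁻¹(S + L) = [[5, 1], [-4, -1]].

M = [[5, 1], [-4, -1]]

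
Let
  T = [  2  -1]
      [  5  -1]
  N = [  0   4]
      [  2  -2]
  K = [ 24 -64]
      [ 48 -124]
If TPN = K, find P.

P = [[-3, 4], [4, -4]]

P = T⁻¹KN⁻¹ (apply T⁻¹ on the left and N⁻¹ on the right).
T has determinant 3; T⁻¹ = [[-1/3, 1/3], [-5/3, 2/3]].
N has determinant -8; N⁻¹ = [[1/4, 1/2], [1/4, 0]].
T⁻¹K = [[8, -20], [-8, 24]].
P = (T⁻¹K)N⁻¹ = [[-3, 4], [4, -4]].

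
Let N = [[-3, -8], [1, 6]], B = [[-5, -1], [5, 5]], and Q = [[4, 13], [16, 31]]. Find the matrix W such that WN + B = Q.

WN = Q − B = [[9, 14], [11, 26]].
Right-multiplying both sides by N⁻¹ gives W = (Q − B)N⁻¹.
det N = -10, so N⁻¹ = [[-3/5, -4/5], [1/10, 3/10]].
W = (Q − B)N⁻¹ = [[-4, -3], [-4, -1]].

W = [[-4, -3], [-4, -1]]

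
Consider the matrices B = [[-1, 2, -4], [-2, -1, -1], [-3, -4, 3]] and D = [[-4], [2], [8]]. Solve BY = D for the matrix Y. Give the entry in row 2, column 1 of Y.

-2

B is on the left of Y, so left-multiply by B⁻¹: Y = B⁻¹D.
det B = 5; the adjugate gives B⁻¹ = [[-7/5, 2, -6/5], [9/5, -3, 7/5], [1, -2, 1]].
Y = B⁻¹D = [[-7/5, 2, -6/5], [9/5, -3, 7/5], [1, -2, 1]] · [[-4], [2], [8]] = [[0], [-2], [0]].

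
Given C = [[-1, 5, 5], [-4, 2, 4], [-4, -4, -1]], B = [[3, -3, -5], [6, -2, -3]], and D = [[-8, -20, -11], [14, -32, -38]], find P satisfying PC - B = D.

P = [[1, -4, 5], [-4, -5, 1]]

PC = D + B = [[-5, -23, -16], [20, -34, -41]].
Right-multiplying both sides by C⁻¹ gives P = (D + B)C⁻¹.
C has determinant 6; C⁻¹ = [[7/3, -5/2, 5/3], [-10/3, 7/2, -8/3], [4, -4, 3]].
P = (D + B)C⁻¹ = [[1, -4, 5], [-4, -5, 1]].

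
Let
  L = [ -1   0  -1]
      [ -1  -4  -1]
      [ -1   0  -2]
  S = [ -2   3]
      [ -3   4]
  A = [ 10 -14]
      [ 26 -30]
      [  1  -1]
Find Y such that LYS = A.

Y = [[5, 3], [-4, 4], [-3, -1]]

Left-multiply by L⁻¹ and right-multiply by S⁻¹: Y = L⁻¹AS⁻¹.
det L = -4, so L⁻¹ = [[-2, 0, 1], [1/4, -1/4, 0], [1, 0, -1]].
det S = 1, so S⁻¹ = [[4, -3], [3, -2]].
L⁻¹A = [[-19, 27], [-4, 4], [9, -13]].
Y = (L⁻¹A)S⁻¹ = [[5, 3], [-4, 4], [-3, -1]].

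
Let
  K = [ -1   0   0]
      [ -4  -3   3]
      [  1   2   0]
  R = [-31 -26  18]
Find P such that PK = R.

P = [[3, 6, -4]]

Since K sits to the right of P, P = RK⁻¹.
K has determinant 6; K⁻¹ = [[-1, 0, 0], [1/2, 0, 1/2], [-5/6, 1/3, 1/2]].
P = RK⁻¹ = [[-31, -26, 18]] · [[-1, 0, 0], [1/2, 0, 1/2], [-5/6, 1/3, 1/2]] = [[3, 6, -4]].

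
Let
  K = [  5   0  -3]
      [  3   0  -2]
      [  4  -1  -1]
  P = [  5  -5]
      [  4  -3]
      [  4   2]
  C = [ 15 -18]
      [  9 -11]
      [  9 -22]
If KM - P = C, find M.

KM = C + P = [[20, -23], [13, -14], [13, -20]].
Since K multiplies M on the left, M = K⁻¹(C + P).
K has determinant -1; K⁻¹ = [[2, -3, 0], [5, -7, -1], [3, -5, 0]].
M = K⁻¹(C + P) = [[1, -4], [-4, 3], [-5, 1]].

M = [[1, -4], [-4, 3], [-5, 1]]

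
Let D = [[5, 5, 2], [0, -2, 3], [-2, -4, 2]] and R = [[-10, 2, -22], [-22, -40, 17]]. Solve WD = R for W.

W = [[-2, -6, 0], [-2, 3, 6]]

Right-multiplying both sides by D⁻¹ gives W = RD⁻¹.
det D = 2, so D⁻¹ = [[4, -9, 19/2], [-3, 7, -15/2], [-2, 5, -5]].
W = RD⁻¹ = [[-10, 2, -22], [-22, -40, 17]] · [[4, -9, 19/2], [-3, 7, -15/2], [-2, 5, -5]] = [[-2, -6, 0], [-2, 3, 6]].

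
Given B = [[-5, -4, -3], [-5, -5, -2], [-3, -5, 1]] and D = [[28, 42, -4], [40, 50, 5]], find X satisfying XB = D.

B is on the right of X, so right-multiply by B⁻¹: X = DB⁻¹.
det B = 1; the adjugate gives B⁻¹ = [[-15, 19, -7], [11, -14, 5], [10, -13, 5]].
X = DB⁻¹ = [[28, 42, -4], [40, 50, 5]] · [[-15, 19, -7], [11, -14, 5], [10, -13, 5]] = [[2, -4, -6], [0, -5, -5]].

X = [[2, -4, -6], [0, -5, -5]]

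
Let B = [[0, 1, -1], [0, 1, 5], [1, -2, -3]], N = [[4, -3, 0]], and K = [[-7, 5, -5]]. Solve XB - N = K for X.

X = [[-1, -3, -3]]

XB = K + N = [[-3, 2, -5]].
Since B sits to the right of X, X = (K + N)B⁻¹.
det B = 6, so B⁻¹ = [[7/6, 5/6, 1], [5/6, 1/6, 0], [-1/6, 1/6, 0]].
X = (K + N)B⁻¹ = [[-1, -3, -3]].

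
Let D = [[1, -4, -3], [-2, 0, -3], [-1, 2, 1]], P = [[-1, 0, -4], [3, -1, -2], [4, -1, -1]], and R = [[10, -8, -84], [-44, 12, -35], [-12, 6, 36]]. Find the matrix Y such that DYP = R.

Isolating Y: multiply by D⁻¹ from the left and P⁻¹ from the right, so Y = D⁻¹RP⁻¹.
det D = -2, so D⁻¹ = [[-3, 1, -6], [-5/2, 1, -9/2], [2, -1, 4]].
det P = -3, so P⁻¹ = [[1/3, -4/3, 4/3], [5/3, -17/3, 14/3], [-1/3, 1/3, -1/3]].
D⁻¹R = [[-2, 0, 1], [-15, 5, 13], [16, -4, 11]].
Y = (D⁻¹R)P⁻¹ = [[-1, 3, -3], [-1, -4, -1], [-5, 5, -1]].

Y = [[-1, 3, -3], [-1, -4, -1], [-5, 5, -1]]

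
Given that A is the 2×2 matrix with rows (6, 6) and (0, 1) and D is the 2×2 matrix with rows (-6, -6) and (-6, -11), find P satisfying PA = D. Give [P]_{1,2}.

0

Right-multiplying both sides by A⁻¹ gives P = DA⁻¹.
det A = 6, so A⁻¹ = [[1/6, -1], [0, 1]].
P = DA⁻¹ = [[-6, -6], [-6, -11]] · [[1/6, -1], [0, 1]] = [[-1, 0], [-1, -5]].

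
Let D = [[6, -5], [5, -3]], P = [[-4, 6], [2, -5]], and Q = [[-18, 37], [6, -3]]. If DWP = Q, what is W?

Isolating W: multiply by D⁻¹ from the left and P⁻¹ from the right, so W = D⁻¹QP⁻¹.
det D = 7, so D⁻¹ = [[-3/7, 5/7], [-5/7, 6/7]].
P has determinant 8; P⁻¹ = [[-5/8, -3/4], [-1/4, -1/2]].
D⁻¹Q = [[12, -18], [18, -29]].
W = (D⁻¹Q)P⁻¹ = [[-3, 0], [-4, 1]].

W = [[-3, 0], [-4, 1]]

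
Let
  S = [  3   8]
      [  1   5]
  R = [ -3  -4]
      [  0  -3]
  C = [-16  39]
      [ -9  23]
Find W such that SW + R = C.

W = [[1, 1], [-2, 5]]

SW = C − R = [[-13, 43], [-9, 26]].
S is on the left of W, so left-multiply by S⁻¹: W = S⁻¹(C − R).
det S = 7, so S⁻¹ = [[5/7, -8/7], [-1/7, 3/7]].
W = S⁻¹(C − R) = [[1, 1], [-2, 5]].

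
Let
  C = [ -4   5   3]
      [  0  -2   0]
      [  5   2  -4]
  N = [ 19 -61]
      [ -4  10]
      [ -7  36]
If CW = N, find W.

C is on the left of W, so left-multiply by C⁻¹: W = C⁻¹N.
det C = -2, so C⁻¹ = [[-4, -13, -3], [0, -1/2, 0], [-5, -33/2, -4]].
W = C⁻¹N = [[-4, -13, -3], [0, -1/2, 0], [-5, -33/2, -4]] · [[19, -61], [-4, 10], [-7, 36]] = [[-3, 6], [2, -5], [-1, -4]].

W = [[-3, 6], [2, -5], [-1, -4]]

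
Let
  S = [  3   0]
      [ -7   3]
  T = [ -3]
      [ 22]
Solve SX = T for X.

Since S multiplies X on the left, X = S⁻¹T.
det S = 9; the adjugate gives S⁻¹ = [[1/3, 0], [7/9, 1/3]].
X = S⁻¹T = [[1/3, 0], [7/9, 1/3]] · [[-3], [22]] = [[-1], [5]].

X = [[-1], [5]]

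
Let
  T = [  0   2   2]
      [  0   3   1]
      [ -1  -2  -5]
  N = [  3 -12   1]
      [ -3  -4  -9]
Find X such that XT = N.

X = [[-6, -2, -3], [4, -2, 3]]

T is on the right of X, so right-multiply by T⁻¹: X = NT⁻¹.
det T = 4; the adjugate gives T⁻¹ = [[-13/4, 3/2, -1], [-1/4, 1/2, 0], [3/4, -1/2, 0]].
X = NT⁻¹ = [[3, -12, 1], [-3, -4, -9]] · [[-13/4, 3/2, -1], [-1/4, 1/2, 0], [3/4, -1/2, 0]] = [[-6, -2, -3], [4, -2, 3]].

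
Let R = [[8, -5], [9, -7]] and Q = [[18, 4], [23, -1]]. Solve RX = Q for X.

Left-multiplying both sides by R⁻¹ gives X = R⁻¹Q.
det R = -11; the adjugate gives R⁻¹ = [[7/11, -5/11], [9/11, -8/11]].
X = R⁻¹Q = [[7/11, -5/11], [9/11, -8/11]] · [[18, 4], [23, -1]] = [[1, 3], [-2, 4]].

X = [[1, 3], [-2, 4]]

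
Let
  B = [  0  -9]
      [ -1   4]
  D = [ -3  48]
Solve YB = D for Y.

Y = [[-4, 3]]

Since B sits to the right of Y, Y = DB⁻¹.
det B = -9, so B⁻¹ = [[-4/9, -1], [-1/9, 0]].
Y = DB⁻¹ = [[-3, 48]] · [[-4/9, -1], [-1/9, 0]] = [[-4, 3]].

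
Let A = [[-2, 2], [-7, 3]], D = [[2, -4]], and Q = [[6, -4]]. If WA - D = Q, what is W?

W = [[-4, 0]]

WA = Q + D = [[8, -8]].
Right-multiplying both sides by A⁻¹ gives W = (Q + D)A⁻¹.
det A = 8, so A⁻¹ = [[3/8, -1/4], [7/8, -1/4]].
W = (Q + D)A⁻¹ = [[-4, 0]].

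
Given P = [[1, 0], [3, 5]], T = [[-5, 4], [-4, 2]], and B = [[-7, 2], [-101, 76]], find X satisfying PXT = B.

X = [[-1, 3], [4, -1]]

X = P⁻¹BT⁻¹ (apply P⁻¹ on the left and T⁻¹ on the right).
P has determinant 5; P⁻¹ = [[1, 0], [-3/5, 1/5]].
det T = 6; the adjugate gives T⁻¹ = [[1/3, -2/3], [2/3, -5/6]].
P⁻¹B = [[-7, 2], [-16, 14]].
X = (P⁻¹B)T⁻¹ = [[-1, 3], [4, -1]].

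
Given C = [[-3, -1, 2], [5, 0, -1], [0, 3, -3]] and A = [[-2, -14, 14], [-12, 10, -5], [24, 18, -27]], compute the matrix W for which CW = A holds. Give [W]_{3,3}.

5

C is on the left of W, so left-multiply by C⁻¹: W = C⁻¹A.
det C = 6, so C⁻¹ = [[1/2, 1/2, 1/6], [5/2, 3/2, 7/6], [5/2, 3/2, 5/6]].
W = C⁻¹A = [[1/2, 1/2, 1/6], [5/2, 3/2, 7/6], [5/2, 3/2, 5/6]] · [[-2, -14, 14], [-12, 10, -5], [24, 18, -27]] = [[-3, 1, 0], [5, 1, -4], [-3, -5, 5]].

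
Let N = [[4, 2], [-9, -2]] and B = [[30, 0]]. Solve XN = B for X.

Right-multiplying both sides by N⁻¹ gives X = BN⁻¹.
det N = 10; the adjugate gives N⁻¹ = [[-1/5, -1/5], [9/10, 2/5]].
X = BN⁻¹ = [[30, 0]] · [[-1/5, -1/5], [9/10, 2/5]] = [[-6, -6]].

X = [[-6, -6]]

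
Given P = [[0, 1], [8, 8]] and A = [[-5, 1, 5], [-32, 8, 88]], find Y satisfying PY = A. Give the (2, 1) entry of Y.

P is on the left of Y, so left-multiply by P⁻¹: Y = P⁻¹A.
P has determinant -8; P⁻¹ = [[-1, 1/8], [1, 0]].
Y = P⁻¹A = [[-1, 1/8], [1, 0]] · [[-5, 1, 5], [-32, 8, 88]] = [[1, 0, 6], [-5, 1, 5]].

-5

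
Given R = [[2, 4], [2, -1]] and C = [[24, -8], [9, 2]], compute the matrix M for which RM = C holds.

R is on the left of M, so left-multiply by R⁻¹: M = R⁻¹C.
det R = -10, so R⁻¹ = [[1/10, 2/5], [1/5, -1/5]].
M = R⁻¹C = [[1/10, 2/5], [1/5, -1/5]] · [[24, -8], [9, 2]] = [[6, 0], [3, -2]].

M = [[6, 0], [3, -2]]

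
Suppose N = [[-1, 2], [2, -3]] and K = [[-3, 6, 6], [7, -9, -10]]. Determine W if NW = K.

W = [[5, 0, -2], [1, 3, 2]]

Left-multiplying both sides by N⁻¹ gives W = N⁻¹K.
N has determinant -1; N⁻¹ = [[3, 2], [2, 1]].
W = N⁻¹K = [[3, 2], [2, 1]] · [[-3, 6, 6], [7, -9, -10]] = [[5, 0, -2], [1, 3, 2]].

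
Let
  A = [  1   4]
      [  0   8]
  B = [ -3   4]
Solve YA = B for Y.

Y = [[-3, 2]]

A is on the right of Y, so right-multiply by A⁻¹: Y = BA⁻¹.
det A = 8, so A⁻¹ = [[1, -1/2], [0, 1/8]].
Y = BA⁻¹ = [[-3, 4]] · [[1, -1/2], [0, 1/8]] = [[-3, 2]].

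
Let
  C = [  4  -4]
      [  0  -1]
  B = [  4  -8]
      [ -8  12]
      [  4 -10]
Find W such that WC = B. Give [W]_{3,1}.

1

Right-multiplying both sides by C⁻¹ gives W = BC⁻¹.
C has determinant -4; C⁻¹ = [[1/4, -1], [0, -1]].
W = BC⁻¹ = [[4, -8], [-8, 12], [4, -10]] · [[1/4, -1], [0, -1]] = [[1, 4], [-2, -4], [1, 6]].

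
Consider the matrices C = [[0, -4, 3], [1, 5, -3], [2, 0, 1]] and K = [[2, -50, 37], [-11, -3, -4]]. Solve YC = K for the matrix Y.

C is on the right of Y, so right-multiply by C⁻¹: Y = KC⁻¹.
det C = -2, so C⁻¹ = [[-5/2, -2, 3/2], [7/2, 3, -3/2], [5, 4, -2]].
Y = KC⁻¹ = [[2, -50, 37], [-11, -3, -4]] · [[-5/2, -2, 3/2], [7/2, 3, -3/2], [5, 4, -2]] = [[5, -6, 4], [-3, -3, -4]].

Y = [[5, -6, 4], [-3, -3, -4]]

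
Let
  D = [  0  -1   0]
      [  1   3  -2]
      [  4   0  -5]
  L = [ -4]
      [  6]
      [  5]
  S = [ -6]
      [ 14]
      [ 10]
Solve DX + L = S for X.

X = [[0], [2], [-1]]

DX = S − L = [[-2], [8], [5]].
Since D multiplies X on the left, X = D⁻¹(S − L).
det D = 3; the adjugate gives D⁻¹ = [[-5, -5/3, 2/3], [-1, 0, 0], [-4, -4/3, 1/3]].
X = D⁻¹(S − L) = [[0], [2], [-1]].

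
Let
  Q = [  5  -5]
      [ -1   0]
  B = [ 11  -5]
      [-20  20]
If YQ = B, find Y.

Y = [[1, -6], [-4, 0]]

Q is on the right of Y, so right-multiply by Q⁻¹: Y = BQ⁻¹.
det Q = -5, so Q⁻¹ = [[0, -1], [-1/5, -1]].
Y = BQ⁻¹ = [[11, -5], [-20, 20]] · [[0, -1], [-1/5, -1]] = [[1, -6], [-4, 0]].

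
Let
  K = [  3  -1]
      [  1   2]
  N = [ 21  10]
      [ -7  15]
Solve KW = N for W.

K is on the left of W, so left-multiply by K⁻¹: W = K⁻¹N.
K has determinant 7; K⁻¹ = [[2/7, 1/7], [-1/7, 3/7]].
W = K⁻¹N = [[2/7, 1/7], [-1/7, 3/7]] · [[21, 10], [-7, 15]] = [[5, 5], [-6, 5]].

W = [[5, 5], [-6, 5]]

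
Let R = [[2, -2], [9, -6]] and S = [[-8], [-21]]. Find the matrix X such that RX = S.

X = [[1], [5]]

Left-multiplying both sides by R⁻¹ gives X = R⁻¹S.
R has determinant 6; R⁻¹ = [[-1, 1/3], [-3/2, 1/3]].
X = R⁻¹S = [[-1, 1/3], [-3/2, 1/3]] · [[-8], [-21]] = [[1], [5]].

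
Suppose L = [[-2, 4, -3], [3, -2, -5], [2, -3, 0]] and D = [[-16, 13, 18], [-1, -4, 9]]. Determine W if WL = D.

W = [[4, -6, 5], [2, -3, 6]]

Since L sits to the right of W, W = DL⁻¹.
det L = 5, so L⁻¹ = [[-3, 9/5, -26/5], [-2, 6/5, -19/5], [-1, 2/5, -8/5]].
W = DL⁻¹ = [[-16, 13, 18], [-1, -4, 9]] · [[-3, 9/5, -26/5], [-2, 6/5, -19/5], [-1, 2/5, -8/5]] = [[4, -6, 5], [2, -3, 6]].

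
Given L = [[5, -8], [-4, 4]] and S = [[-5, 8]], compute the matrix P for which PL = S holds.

L is on the right of P, so right-multiply by L⁻¹: P = SL⁻¹.
L has determinant -12; L⁻¹ = [[-1/3, -2/3], [-1/3, -5/12]].
P = SL⁻¹ = [[-5, 8]] · [[-1/3, -2/3], [-1/3, -5/12]] = [[-1, 0]].

P = [[-1, 0]]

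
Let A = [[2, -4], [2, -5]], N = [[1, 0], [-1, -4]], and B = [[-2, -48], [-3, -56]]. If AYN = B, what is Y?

Y = [[3, 2], [-1, -2]]

Isolating Y: multiply by A⁻¹ from the left and N⁻¹ from the right, so Y = A⁻¹BN⁻¹.
det A = -2, so A⁻¹ = [[5/2, -2], [1, -1]].
det N = -4, so N⁻¹ = [[1, 0], [-1/4, -1/4]].
A⁻¹B = [[1, -8], [1, 8]].
Y = (A⁻¹B)N⁻¹ = [[3, 2], [-1, -2]].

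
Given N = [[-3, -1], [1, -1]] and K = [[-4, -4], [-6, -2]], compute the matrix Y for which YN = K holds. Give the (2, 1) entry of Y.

2

Right-multiplying both sides by N⁻¹ gives Y = KN⁻¹.
N has determinant 4; N⁻¹ = [[-1/4, 1/4], [-1/4, -3/4]].
Y = KN⁻¹ = [[-4, -4], [-6, -2]] · [[-1/4, 1/4], [-1/4, -3/4]] = [[2, 2], [2, 0]].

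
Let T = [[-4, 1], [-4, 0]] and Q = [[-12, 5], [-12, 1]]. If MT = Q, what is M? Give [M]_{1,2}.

T is on the right of M, so right-multiply by T⁻¹: M = QT⁻¹.
T has determinant 4; T⁻¹ = [[0, -1/4], [1, -1]].
M = QT⁻¹ = [[-12, 5], [-12, 1]] · [[0, -1/4], [1, -1]] = [[5, -2], [1, 2]].

-2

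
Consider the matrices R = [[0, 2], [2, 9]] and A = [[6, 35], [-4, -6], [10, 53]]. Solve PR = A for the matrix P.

P = [[4, 3], [6, -2], [4, 5]]

Right-multiplying both sides by R⁻¹ gives P = AR⁻¹.
det R = -4, so R⁻¹ = [[-9/4, 1/2], [1/2, 0]].
P = AR⁻¹ = [[6, 35], [-4, -6], [10, 53]] · [[-9/4, 1/2], [1/2, 0]] = [[4, 3], [6, -2], [4, 5]].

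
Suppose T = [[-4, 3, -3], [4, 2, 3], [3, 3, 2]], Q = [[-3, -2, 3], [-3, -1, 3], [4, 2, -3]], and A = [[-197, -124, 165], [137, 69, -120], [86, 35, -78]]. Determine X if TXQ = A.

X = [[-4, -4, 5], [5, -5, -3], [-2, 5, 1]]

X = T⁻¹AQ⁻¹ (apply T⁻¹ on the left and Q⁻¹ on the right).
det T = 5, so T⁻¹ = [[-1, -3, 3], [1/5, 1/5, 0], [6/5, 21/5, -4]].
Q has determinant -3; Q⁻¹ = [[1, 0, 1], [-1, 1, 0], [2/3, 2/3, 1]].
T⁻¹A = [[44, 22, -39], [-12, -11, 9], [-5, 1, 6]].
X = (T⁻¹A)Q⁻¹ = [[-4, -4, 5], [5, -5, -3], [-2, 5, 1]].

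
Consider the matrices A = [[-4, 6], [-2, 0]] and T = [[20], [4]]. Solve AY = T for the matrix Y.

Y = [[-2], [2]]

Since A multiplies Y on the left, Y = A⁻¹T.
A has determinant 12; A⁻¹ = [[0, -1/2], [1/6, -1/3]].
Y = A⁻¹T = [[0, -1/2], [1/6, -1/3]] · [[20], [4]] = [[-2], [2]].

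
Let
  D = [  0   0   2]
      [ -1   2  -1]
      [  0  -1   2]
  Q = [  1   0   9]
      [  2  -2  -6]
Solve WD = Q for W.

Right-multiplying both sides by D⁻¹ gives W = QD⁻¹.
det D = 2, so D⁻¹ = [[3/2, -1, -2], [1, 0, -1], [1/2, 0, 0]].
W = QD⁻¹ = [[1, 0, 9], [2, -2, -6]] · [[3/2, -1, -2], [1, 0, -1], [1/2, 0, 0]] = [[6, -1, -2], [-2, -2, -2]].

W = [[6, -1, -2], [-2, -2, -2]]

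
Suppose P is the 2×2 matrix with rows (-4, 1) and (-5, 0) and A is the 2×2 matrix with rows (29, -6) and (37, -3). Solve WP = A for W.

W = [[-6, -1], [-3, -5]]

Since P sits to the right of W, W = AP⁻¹.
det P = 5, so P⁻¹ = [[0, -1/5], [1, -4/5]].
W = AP⁻¹ = [[29, -6], [37, -3]] · [[0, -1/5], [1, -4/5]] = [[-6, -1], [-3, -5]].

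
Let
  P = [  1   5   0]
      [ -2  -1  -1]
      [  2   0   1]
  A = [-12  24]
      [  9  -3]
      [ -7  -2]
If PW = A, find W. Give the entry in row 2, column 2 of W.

5

P is on the left of W, so left-multiply by P⁻¹: W = P⁻¹A.
P has determinant -1; P⁻¹ = [[1, 5, 5], [0, -1, -1], [-2, -10, -9]].
W = P⁻¹A = [[1, 5, 5], [0, -1, -1], [-2, -10, -9]] · [[-12, 24], [9, -3], [-7, -2]] = [[-2, -1], [-2, 5], [-3, 0]].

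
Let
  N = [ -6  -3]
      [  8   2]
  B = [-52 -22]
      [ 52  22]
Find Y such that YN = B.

Since N sits to the right of Y, Y = BN⁻¹.
det N = 12, so N⁻¹ = [[1/6, 1/4], [-2/3, -1/2]].
Y = BN⁻¹ = [[-52, -22], [52, 22]] · [[1/6, 1/4], [-2/3, -1/2]] = [[6, -2], [-6, 2]].

Y = [[6, -2], [-6, 2]]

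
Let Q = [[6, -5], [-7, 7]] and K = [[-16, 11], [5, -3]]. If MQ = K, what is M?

M = [[-5, -2], [2, 1]]

Since Q sits to the right of M, M = KQ⁻¹.
Q has determinant 7; Q⁻¹ = [[1, 5/7], [1, 6/7]].
M = KQ⁻¹ = [[-16, 11], [5, -3]] · [[1, 5/7], [1, 6/7]] = [[-5, -2], [2, 1]].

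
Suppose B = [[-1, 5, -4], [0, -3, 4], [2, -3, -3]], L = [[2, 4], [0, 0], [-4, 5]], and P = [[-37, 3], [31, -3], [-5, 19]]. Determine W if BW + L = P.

W = [[-2, -2], [-5, -3], [4, -3]]

BW = P − L = [[-39, -1], [31, -3], [-1, 14]].
Since B multiplies W on the left, W = B⁻¹(P − L).
B has determinant -5; B⁻¹ = [[-21/5, -27/5, -8/5], [-8/5, -11/5, -4/5], [-6/5, -7/5, -3/5]].
W = B⁻¹(P − L) = [[-2, -2], [-5, -3], [4, -3]].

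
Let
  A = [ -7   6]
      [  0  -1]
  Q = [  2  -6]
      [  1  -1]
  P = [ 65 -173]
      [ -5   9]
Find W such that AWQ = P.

W = [[-3, 1], [1, 3]]

W = A⁻¹PQ⁻¹ (apply A⁻¹ on the left and Q⁻¹ on the right).
A has determinant 7; A⁻¹ = [[-1/7, -6/7], [0, -1]].
det Q = 4, so Q⁻¹ = [[-1/4, 3/2], [-1/4, 1/2]].
A⁻¹P = [[-5, 17], [5, -9]].
W = (A⁻¹P)Q⁻¹ = [[-3, 1], [1, 3]].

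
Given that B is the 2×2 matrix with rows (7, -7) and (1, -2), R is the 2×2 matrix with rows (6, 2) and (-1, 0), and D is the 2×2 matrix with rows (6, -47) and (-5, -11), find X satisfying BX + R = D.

X = [[4, -3], [4, 4]]

BX = D − R = [[0, -49], [-4, -11]].
B is on the left of X, so left-multiply by B⁻¹: X = B⁻¹(D − R).
det B = -7, so B⁻¹ = [[2/7, -1], [1/7, -1]].
X = B⁻¹(D − R) = [[4, -3], [4, 4]].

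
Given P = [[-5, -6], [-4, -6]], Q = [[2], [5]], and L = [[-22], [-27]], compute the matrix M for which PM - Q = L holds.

M = [[-2], [5]]

PM = L + Q = [[-20], [-22]].
Since P multiplies M on the left, M = P⁻¹(L + Q).
P has determinant 6; P⁻¹ = [[-1, 1], [2/3, -5/6]].
M = P⁻¹(L + Q) = [[-2], [5]].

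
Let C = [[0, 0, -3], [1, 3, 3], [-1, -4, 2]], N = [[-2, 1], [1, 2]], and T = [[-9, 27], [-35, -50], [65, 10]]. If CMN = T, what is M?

M = C⁻¹TN⁻¹ (apply C⁻¹ on the left and N⁻¹ on the right).
det C = 3, so C⁻¹ = [[6, 4, 3], [-5/3, -1, -1], [-1/3, 0, 0]].
N has determinant -5; N⁻¹ = [[-2/5, 1/5], [1/5, 2/5]].
C⁻¹T = [[1, -8], [-15, -5], [3, -9]].
M = (C⁻¹T)N⁻¹ = [[-2, -3], [5, -5], [-3, -3]].

M = [[-2, -3], [5, -5], [-3, -3]]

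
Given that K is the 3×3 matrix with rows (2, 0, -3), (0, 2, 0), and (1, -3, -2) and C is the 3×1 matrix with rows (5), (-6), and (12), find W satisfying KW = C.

Since K multiplies W on the left, W = K⁻¹C.
det K = -2; the adjugate gives K⁻¹ = [[2, -9/2, -3], [0, 1/2, 0], [1, -3, -2]].
W = K⁻¹C = [[2, -9/2, -3], [0, 1/2, 0], [1, -3, -2]] · [[5], [-6], [12]] = [[1], [-3], [-1]].

W = [[1], [-3], [-1]]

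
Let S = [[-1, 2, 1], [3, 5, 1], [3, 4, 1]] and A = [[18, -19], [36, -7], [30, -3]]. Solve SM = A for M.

M = [[0, 6], [6, -4], [6, -5]]

S is on the left of M, so left-multiply by S⁻¹: M = S⁻¹A.
det S = -4, so S⁻¹ = [[-1/4, -1/2, 3/4], [0, 1, -1], [3/4, -5/2, 11/4]].
M = S⁻¹A = [[-1/4, -1/2, 3/4], [0, 1, -1], [3/4, -5/2, 11/4]] · [[18, -19], [36, -7], [30, -3]] = [[0, 6], [6, -4], [6, -5]].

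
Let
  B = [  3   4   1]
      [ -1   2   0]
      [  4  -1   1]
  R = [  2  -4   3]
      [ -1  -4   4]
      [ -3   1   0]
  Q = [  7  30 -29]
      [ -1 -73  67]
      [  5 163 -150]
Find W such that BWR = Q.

W = [[-5, -4, -3], [2, 3, 0], [-4, 1, -1]]

Left-multiply by B⁻¹ and right-multiply by R⁻¹: W = B⁻¹QR⁻¹.
det B = 3, so B⁻¹ = [[2/3, -5/3, -2/3], [1/3, -1/3, -1/3], [-7/3, 19/3, 10/3]].
R has determinant 1; R⁻¹ = [[-4, 3, -4], [-12, 9, -11], [-13, 10, -12]].
B⁻¹Q = [[3, 33, -31], [1, -20, 18], [-6, 11, -8]].
W = (B⁻¹Q)R⁻¹ = [[-5, -4, -3], [2, 3, 0], [-4, 1, -1]].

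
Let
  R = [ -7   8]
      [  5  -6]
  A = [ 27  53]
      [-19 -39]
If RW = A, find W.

W = [[-5, -3], [-1, 4]]

Since R multiplies W on the left, W = R⁻¹A.
det R = 2, so R⁻¹ = [[-3, -4], [-5/2, -7/2]].
W = R⁻¹A = [[-3, -4], [-5/2, -7/2]] · [[27, 53], [-19, -39]] = [[-5, -3], [-1, 4]].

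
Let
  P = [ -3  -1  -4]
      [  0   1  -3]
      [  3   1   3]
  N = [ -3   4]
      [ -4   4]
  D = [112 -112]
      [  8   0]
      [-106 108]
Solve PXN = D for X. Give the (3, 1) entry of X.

Isolating X: multiply by P⁻¹ from the left and N⁻¹ from the right, so X = P⁻¹DN⁻¹.
det P = 3, so P⁻¹ = [[2, -1/3, 7/3], [-3, 1, -3], [-1, 0, -1]].
det N = 4; the adjugate gives N⁻¹ = [[1, -1], [1, -3/4]].
P⁻¹D = [[-26, 28], [-10, 12], [-6, 4]].
X = (P⁻¹D)N⁻¹ = [[2, 5], [2, 1], [-2, 3]].

-2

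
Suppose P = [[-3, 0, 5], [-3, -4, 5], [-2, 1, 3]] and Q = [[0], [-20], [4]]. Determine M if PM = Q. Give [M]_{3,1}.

P is on the left of M, so left-multiply by P⁻¹: M = P⁻¹Q.
det P = -4; the adjugate gives P⁻¹ = [[17/4, -5/4, -5], [1/4, -1/4, 0], [11/4, -3/4, -3]].
M = P⁻¹Q = [[17/4, -5/4, -5], [1/4, -1/4, 0], [11/4, -3/4, -3]] · [[0], [-20], [4]] = [[5], [5], [3]].

3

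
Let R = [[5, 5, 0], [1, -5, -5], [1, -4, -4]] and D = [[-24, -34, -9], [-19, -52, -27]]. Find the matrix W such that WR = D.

W = [[-5, 5, -4], [-5, 3, 3]]

Right-multiplying both sides by R⁻¹ gives W = DR⁻¹.
R has determinant -5; R⁻¹ = [[0, -4, 5], [1/5, 4, -5], [-1/5, -5, 6]].
W = DR⁻¹ = [[-24, -34, -9], [-19, -52, -27]] · [[0, -4, 5], [1/5, 4, -5], [-1/5, -5, 6]] = [[-5, 5, -4], [-5, 3, 3]].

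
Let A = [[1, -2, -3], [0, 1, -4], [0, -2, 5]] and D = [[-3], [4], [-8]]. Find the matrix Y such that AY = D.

Left-multiplying both sides by A⁻¹ gives Y = A⁻¹D.
det A = -3, so A⁻¹ = [[1, -16/3, -11/3], [0, -5/3, -4/3], [0, -2/3, -1/3]].
Y = A⁻¹D = [[1, -16/3, -11/3], [0, -5/3, -4/3], [0, -2/3, -1/3]] · [[-3], [4], [-8]] = [[5], [4], [0]].

Y = [[5], [4], [0]]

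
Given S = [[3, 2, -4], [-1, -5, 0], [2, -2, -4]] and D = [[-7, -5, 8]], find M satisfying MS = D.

M = [[-6, -3, 4]]

Right-multiplying both sides by S⁻¹ gives M = DS⁻¹.
det S = 4; the adjugate gives S⁻¹ = [[5, 4, -5], [-1, -1, 1], [3, 5/2, -13/4]].
M = DS⁻¹ = [[-7, -5, 8]] · [[5, 4, -5], [-1, -1, 1], [3, 5/2, -13/4]] = [[-6, -3, 4]].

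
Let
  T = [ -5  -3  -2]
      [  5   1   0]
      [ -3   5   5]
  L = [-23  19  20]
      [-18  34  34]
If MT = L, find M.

M = [[5, 4, 6], [-2, -2, 6]]

T is on the right of M, so right-multiply by T⁻¹: M = LT⁻¹.
T has determinant -6; T⁻¹ = [[-5/6, -5/6, -1/3], [25/6, 31/6, 5/3], [-14/3, -17/3, -5/3]].
M = LT⁻¹ = [[-23, 19, 20], [-18, 34, 34]] · [[-5/6, -5/6, -1/3], [25/6, 31/6, 5/3], [-14/3, -17/3, -5/3]] = [[5, 4, 6], [-2, -2, 6]].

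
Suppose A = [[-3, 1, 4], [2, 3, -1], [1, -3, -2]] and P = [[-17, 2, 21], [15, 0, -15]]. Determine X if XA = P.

A is on the right of X, so right-multiply by A⁻¹: X = PA⁻¹.
det A = -6; the adjugate gives A⁻¹ = [[3/2, 5/3, 13/6], [-1/2, -1/3, -5/6], [3/2, 4/3, 11/6]].
X = PA⁻¹ = [[-17, 2, 21], [15, 0, -15]] · [[3/2, 5/3, 13/6], [-1/2, -1/3, -5/6], [3/2, 4/3, 11/6]] = [[5, -1, 0], [0, 5, 5]].

X = [[5, -1, 0], [0, 5, 5]]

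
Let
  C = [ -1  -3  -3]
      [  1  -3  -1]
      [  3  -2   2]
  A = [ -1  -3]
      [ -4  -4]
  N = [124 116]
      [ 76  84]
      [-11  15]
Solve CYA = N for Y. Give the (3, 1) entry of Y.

-3

Isolating Y: multiply by C⁻¹ from the left and A⁻¹ from the right, so Y = C⁻¹NA⁻¹.
C has determinant 2; C⁻¹ = [[-4, 6, -3], [-5/2, 7/2, -2], [7/2, -11/2, 3]].
det A = -8; the adjugate gives A⁻¹ = [[1/2, -3/8], [-1/2, 1/8]].
C⁻¹N = [[-7, -5], [-22, -26], [-17, -11]].
Y = (C⁻¹N)A⁻¹ = [[-1, 2], [2, 5], [-3, 5]].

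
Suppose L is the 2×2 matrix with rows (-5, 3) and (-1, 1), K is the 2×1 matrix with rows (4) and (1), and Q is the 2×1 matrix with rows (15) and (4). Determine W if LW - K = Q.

LW = Q + K = [[19], [5]].
Since L multiplies W on the left, W = L⁻¹(Q + K).
det L = -2; the adjugate gives L⁻¹ = [[-1/2, 3/2], [-1/2, 5/2]].
W = L⁻¹(Q + K) = [[-2], [3]].

W = [[-2], [3]]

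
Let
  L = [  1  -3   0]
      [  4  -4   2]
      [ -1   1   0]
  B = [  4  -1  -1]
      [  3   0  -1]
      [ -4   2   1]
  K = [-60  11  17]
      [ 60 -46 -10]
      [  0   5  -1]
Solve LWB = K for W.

W = [[5, -2, -4], [4, 2, -2], [5, -2, -4]]

W = L⁻¹KB⁻¹ (apply L⁻¹ on the left and B⁻¹ on the right).
L has determinant 4; L⁻¹ = [[-1/2, 0, -3/2], [-1/2, 0, -1/2], [0, 1/2, 2]].
det B = 1, so B⁻¹ = [[2, -1, 1], [1, 0, 1], [6, -4, 3]].
L⁻¹K = [[30, -13, -7], [30, -8, -8], [30, -13, -7]].
W = (L⁻¹K)B⁻¹ = [[5, -2, -4], [4, 2, -2], [5, -2, -4]].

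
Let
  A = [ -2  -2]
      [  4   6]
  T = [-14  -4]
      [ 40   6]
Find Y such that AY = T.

Left-multiplying both sides by A⁻¹ gives Y = A⁻¹T.
A has determinant -4; A⁻¹ = [[-3/2, -1/2], [1, 1/2]].
Y = A⁻¹T = [[-3/2, -1/2], [1, 1/2]] · [[-14, -4], [40, 6]] = [[1, 3], [6, -1]].

Y = [[1, 3], [6, -1]]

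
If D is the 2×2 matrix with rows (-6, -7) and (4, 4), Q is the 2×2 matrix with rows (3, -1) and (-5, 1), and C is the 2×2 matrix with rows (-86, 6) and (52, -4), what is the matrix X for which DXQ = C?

X = [[0, -1], [-4, -4]]

X = D⁻¹CQ⁻¹ (apply D⁻¹ on the left and Q⁻¹ on the right).
det D = 4; the adjugate gives D⁻¹ = [[1, 7/4], [-1, -3/2]].
Q has determinant -2; Q⁻¹ = [[-1/2, -1/2], [-5/2, -3/2]].
D⁻¹C = [[5, -1], [8, 0]].
X = (D⁻¹C)Q⁻¹ = [[0, -1], [-4, -4]].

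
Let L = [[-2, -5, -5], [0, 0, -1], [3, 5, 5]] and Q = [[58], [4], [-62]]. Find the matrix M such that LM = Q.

M = [[-4], [-6], [-4]]

Left-multiplying both sides by L⁻¹ gives M = L⁻¹Q.
L has determinant 5; L⁻¹ = [[1, 0, 1], [-3/5, 1, -2/5], [0, -1, 0]].
M = L⁻¹Q = [[1, 0, 1], [-3/5, 1, -2/5], [0, -1, 0]] · [[58], [4], [-62]] = [[-4], [-6], [-4]].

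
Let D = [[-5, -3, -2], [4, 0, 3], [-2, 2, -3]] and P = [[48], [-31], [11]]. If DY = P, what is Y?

Left-multiplying both sides by D⁻¹ gives Y = D⁻¹P.
det D = -4, so D⁻¹ = [[3/2, 13/4, 9/4], [-3/2, -11/4, -7/4], [-2, -4, -3]].
Y = D⁻¹P = [[3/2, 13/4, 9/4], [-3/2, -11/4, -7/4], [-2, -4, -3]] · [[48], [-31], [11]] = [[-4], [-6], [-5]].

Y = [[-4], [-6], [-5]]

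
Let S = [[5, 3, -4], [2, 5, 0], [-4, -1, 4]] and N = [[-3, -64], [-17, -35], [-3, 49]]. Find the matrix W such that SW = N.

Left-multiplying both sides by S⁻¹ gives W = S⁻¹N.
det S = 4, so S⁻¹ = [[5, -2, 5], [-2, 1, -2], [9/2, -7/4, 19/4]].
W = S⁻¹N = [[5, -2, 5], [-2, 1, -2], [9/2, -7/4, 19/4]] · [[-3, -64], [-17, -35], [-3, 49]] = [[4, -5], [-5, -5], [2, 6]].

W = [[4, -5], [-5, -5], [2, 6]]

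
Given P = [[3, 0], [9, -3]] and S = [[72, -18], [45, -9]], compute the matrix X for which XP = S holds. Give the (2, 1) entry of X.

Right-multiplying both sides by P⁻¹ gives X = SP⁻¹.
P has determinant -9; P⁻¹ = [[1/3, 0], [1, -1/3]].
X = SP⁻¹ = [[72, -18], [45, -9]] · [[1/3, 0], [1, -1/3]] = [[6, 6], [6, 3]].

6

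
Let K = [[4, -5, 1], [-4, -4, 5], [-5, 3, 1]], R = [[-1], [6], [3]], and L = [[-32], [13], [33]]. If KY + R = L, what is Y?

KY = L − R = [[-31], [7], [30]].
Left-multiplying both sides by K⁻¹ gives Y = K⁻¹(L − R).
K has determinant -3; K⁻¹ = [[19/3, -8/3, 7], [7, -3, 8], [32/3, -13/3, 12]].
Y = K⁻¹(L − R) = [[-5], [2], [-1]].

Y = [[-5], [2], [-1]]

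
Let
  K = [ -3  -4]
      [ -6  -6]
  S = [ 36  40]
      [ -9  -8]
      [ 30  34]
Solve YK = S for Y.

Y = [[-4, -4], [-1, 2], [-4, -3]]

Right-multiplying both sides by K⁻¹ gives Y = SK⁻¹.
det K = -6; the adjugate gives K⁻¹ = [[1, -2/3], [-1, 1/2]].
Y = SK⁻¹ = [[36, 40], [-9, -8], [30, 34]] · [[1, -2/3], [-1, 1/2]] = [[-4, -4], [-1, 2], [-4, -3]].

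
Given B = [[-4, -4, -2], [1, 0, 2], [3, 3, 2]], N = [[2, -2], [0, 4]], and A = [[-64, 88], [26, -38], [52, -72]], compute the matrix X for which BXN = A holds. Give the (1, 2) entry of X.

X = B⁻¹AN⁻¹ (apply B⁻¹ on the left and N⁻¹ on the right).
det B = 2; the adjugate gives B⁻¹ = [[-3, 1, -4], [2, -1, 3], [3/2, 0, 2]].
N has determinant 8; N⁻¹ = [[1/2, 1/4], [0, 1/4]].
B⁻¹A = [[10, -14], [2, -2], [8, -12]].
X = (B⁻¹A)N⁻¹ = [[5, -1], [1, 0], [4, -1]].

-1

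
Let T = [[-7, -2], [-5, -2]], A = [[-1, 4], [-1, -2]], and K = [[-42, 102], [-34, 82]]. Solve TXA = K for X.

Isolating X: multiply by T⁻¹ from the left and A⁻¹ from the right, so X = T⁻¹KA⁻¹.
det T = 4, so T⁻¹ = [[-1/2, 1/2], [5/4, -7/4]].
A has determinant 6; A⁻¹ = [[-1/3, -2/3], [1/6, -1/6]].
T⁻¹K = [[4, -10], [7, -16]].
X = (T⁻¹K)A⁻¹ = [[-3, -1], [-5, -2]].

X = [[-3, -1], [-5, -2]]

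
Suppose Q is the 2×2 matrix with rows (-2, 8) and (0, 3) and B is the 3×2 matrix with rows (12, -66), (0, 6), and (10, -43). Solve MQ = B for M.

Q is on the right of M, so right-multiply by Q⁻¹: M = BQ⁻¹.
det Q = -6; the adjugate gives Q⁻¹ = [[-1/2, 4/3], [0, 1/3]].
M = BQ⁻¹ = [[12, -66], [0, 6], [10, -43]] · [[-1/2, 4/3], [0, 1/3]] = [[-6, -6], [0, 2], [-5, -1]].

M = [[-6, -6], [0, 2], [-5, -1]]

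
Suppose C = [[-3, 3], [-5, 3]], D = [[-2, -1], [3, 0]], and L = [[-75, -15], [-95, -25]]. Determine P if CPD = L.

Left-multiply by C⁻¹ and right-multiply by D⁻¹: P = C⁻¹LD⁻¹.
C has determinant 6; C⁻¹ = [[1/2, -1/2], [5/6, -1/2]].
det D = 3; the adjugate gives D⁻¹ = [[0, 1/3], [-1, -2/3]].
C⁻¹L = [[10, 5], [-15, 0]].
P = (C⁻¹L)D⁻¹ = [[-5, 0], [0, -5]].

P = [[-5, 0], [0, -5]]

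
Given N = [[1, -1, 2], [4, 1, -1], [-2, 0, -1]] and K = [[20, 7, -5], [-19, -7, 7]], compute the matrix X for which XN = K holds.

Right-multiplying both sides by N⁻¹ gives X = KN⁻¹.
N has determinant -3; N⁻¹ = [[1/3, 1/3, 1/3], [-2, -1, -3], [-2/3, -2/3, -5/3]].
X = KN⁻¹ = [[20, 7, -5], [-19, -7, 7]] · [[1/3, 1/3, 1/3], [-2, -1, -3], [-2/3, -2/3, -5/3]] = [[-4, 3, -6], [3, -4, 3]].

X = [[-4, 3, -6], [3, -4, 3]]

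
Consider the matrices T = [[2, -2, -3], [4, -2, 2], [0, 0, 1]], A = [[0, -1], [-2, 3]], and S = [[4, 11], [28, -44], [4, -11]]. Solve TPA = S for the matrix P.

P = T⁻¹SA⁻¹ (apply T⁻¹ on the left and A⁻¹ on the right).
det T = 4, so T⁻¹ = [[-1/2, 1/2, -5/2], [-1, 1/2, -4], [0, 0, 1]].
det A = -2, so A⁻¹ = [[-3/2, -1/2], [-1, 0]].
T⁻¹S = [[2, 0], [-6, 11], [4, -11]].
P = (T⁻¹S)A⁻¹ = [[-3, -1], [-2, 3], [5, -2]].

P = [[-3, -1], [-2, 3], [5, -2]]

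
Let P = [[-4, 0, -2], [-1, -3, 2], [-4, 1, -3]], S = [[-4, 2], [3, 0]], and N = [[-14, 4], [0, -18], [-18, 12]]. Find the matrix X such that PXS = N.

Isolating X: multiply by P⁻¹ from the left and S⁻¹ from the right, so X = P⁻¹NS⁻¹.
det P = -2; the adjugate gives P⁻¹ = [[-7/2, 1, 3], [11/2, -2, -5], [13/2, -2, -6]].
det S = -6; the adjugate gives S⁻¹ = [[0, 1/3], [1/2, 2/3]].
P⁻¹N = [[-5, 4], [13, -2], [17, -10]].
X = (P⁻¹N)S⁻¹ = [[2, 1], [-1, 3], [-5, -1]].

X = [[2, 1], [-1, 3], [-5, -1]]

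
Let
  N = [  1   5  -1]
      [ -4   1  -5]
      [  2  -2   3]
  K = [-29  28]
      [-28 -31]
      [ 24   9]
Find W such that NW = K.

W = [[3, 3], [-6, 6], [2, 5]]

N is on the left of W, so left-multiply by N⁻¹: W = N⁻¹K.
N has determinant -3; N⁻¹ = [[7/3, 13/3, 8], [-2/3, -5/3, -3], [-2, -4, -7]].
W = N⁻¹K = [[7/3, 13/3, 8], [-2/3, -5/3, -3], [-2, -4, -7]] · [[-29, 28], [-28, -31], [24, 9]] = [[3, 3], [-6, 6], [2, 5]].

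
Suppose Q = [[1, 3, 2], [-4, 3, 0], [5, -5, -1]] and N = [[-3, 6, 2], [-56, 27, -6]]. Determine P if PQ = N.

Since Q sits to the right of P, P = NQ⁻¹.
det Q = -5, so Q⁻¹ = [[3/5, 7/5, 6/5], [4/5, 11/5, 8/5], [-1, -4, -3]].
P = NQ⁻¹ = [[-3, 6, 2], [-56, 27, -6]] · [[3/5, 7/5, 6/5], [4/5, 11/5, 8/5], [-1, -4, -3]] = [[1, 1, 0], [-6, 5, -6]].

P = [[1, 1, 0], [-6, 5, -6]]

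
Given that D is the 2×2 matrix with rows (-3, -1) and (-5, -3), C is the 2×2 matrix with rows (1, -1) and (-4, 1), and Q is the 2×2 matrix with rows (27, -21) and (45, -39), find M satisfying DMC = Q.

Left-multiply by D⁻¹ and right-multiply by C⁻¹: M = D⁻¹QC⁻¹.
det D = 4; the adjugate gives D⁻¹ = [[-3/4, 1/4], [5/4, -3/4]].
C has determinant -3; C⁻¹ = [[-1/3, -1/3], [-4/3, -1/3]].
D⁻¹Q = [[-9, 6], [0, 3]].
M = (D⁻¹Q)C⁻¹ = [[-5, 1], [-4, -1]].

M = [[-5, 1], [-4, -1]]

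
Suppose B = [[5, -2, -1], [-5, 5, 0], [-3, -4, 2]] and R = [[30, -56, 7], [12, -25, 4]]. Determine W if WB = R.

B is on the right of W, so right-multiply by B⁻¹: W = RB⁻¹.
det B = -5; the adjugate gives B⁻¹ = [[-2, -8/5, -1], [-2, -7/5, -1], [-7, -26/5, -3]].
W = RB⁻¹ = [[30, -56, 7], [12, -25, 4]] · [[-2, -8/5, -1], [-2, -7/5, -1], [-7, -26/5, -3]] = [[3, -6, 5], [-2, -5, 1]].

W = [[3, -6, 5], [-2, -5, 1]]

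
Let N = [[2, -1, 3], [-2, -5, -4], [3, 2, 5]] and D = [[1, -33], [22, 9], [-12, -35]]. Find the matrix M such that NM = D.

M = [[-3, -5], [-4, 5], [1, -6]]

Left-multiplying both sides by N⁻¹ gives M = N⁻¹D.
det N = 1, so N⁻¹ = [[-17, 11, 19], [-2, 1, 2], [11, -7, -12]].
M = N⁻¹D = [[-17, 11, 19], [-2, 1, 2], [11, -7, -12]] · [[1, -33], [22, 9], [-12, -35]] = [[-3, -5], [-4, 5], [1, -6]].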